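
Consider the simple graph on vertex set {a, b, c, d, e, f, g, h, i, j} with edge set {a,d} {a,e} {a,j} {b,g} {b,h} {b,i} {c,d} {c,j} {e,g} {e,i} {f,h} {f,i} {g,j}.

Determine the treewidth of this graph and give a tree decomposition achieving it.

Every bag has size at most 3, so the width is 3 − 1 = 2 and tw(G) ≤ 2. For the lower bound, G contains the cycle f–h–b–i–f, so G is not a forest; only forests have treewidth ≤ 1, hence tw(G) ≥ 2. Combining the bounds, tw(G) = 2.

Treewidth 2.
One such decomposition:
Bags: B1 = {f, h, i}  B2 = {b, h, i}  B3 = {b, e, i}  B4 = {b, e, g}  B5 = {a, e, g}  B6 = {a, g, j}  B7 = {a, d, j}  B8 = {c, d, j}
Tree: B1–B2, B2–B3, B3–B4, B4–B5, B5–B6, B6–B7, B7–B8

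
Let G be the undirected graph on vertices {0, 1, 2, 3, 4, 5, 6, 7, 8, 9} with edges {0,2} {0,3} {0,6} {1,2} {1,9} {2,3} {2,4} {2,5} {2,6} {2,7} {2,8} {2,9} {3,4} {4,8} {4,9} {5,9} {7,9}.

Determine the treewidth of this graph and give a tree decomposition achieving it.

Treewidth 2.
One such decomposition:
Bags: B1 = {2, 3, 4}  B2 = {2, 4, 8}  B3 = {2, 4, 9}  B4 = {0, 2, 3}  B5 = {1, 2, 9}  B6 = {0, 2, 6}  B7 = {2, 7, 9}  B8 = {2, 5, 9}
Tree: B1–B2, B2–B3, B1–B4, B3–B5, B4–B6, B5–B7, B7–B8

Every bag has size at most 3, so the width is 3 − 1 = 2 and tw(G) ≤ 2. Conversely, {0, 2, 3} is a clique of size 3, and the vertices of any clique must share a bag in every tree decomposition; so some bag has ≥ 3 vertices and tw(G) ≥ 2. Hence tw(G) = 2 exactly.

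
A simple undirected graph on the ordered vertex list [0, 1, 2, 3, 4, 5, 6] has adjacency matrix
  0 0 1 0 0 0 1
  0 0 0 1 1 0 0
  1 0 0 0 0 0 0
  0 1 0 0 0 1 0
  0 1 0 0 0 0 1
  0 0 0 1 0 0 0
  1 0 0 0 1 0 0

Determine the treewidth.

1

A width-1 tree decomposition is:
Bags: B1 = {3, 5}  B2 = {1, 3}  B3 = {1, 4}  B4 = {4, 6}  B5 = {0, 6}  B6 = {0, 2}
Tree: B1–B2, B2–B3, B3–B4, B4–B5, B5–B6
Every bag has size at most 2, so the width is 2 − 1 = 1 and tw(G) ≤ 1. G has an edge, so its treewidth is at least 1. Hence tw(G) = 1 exactly.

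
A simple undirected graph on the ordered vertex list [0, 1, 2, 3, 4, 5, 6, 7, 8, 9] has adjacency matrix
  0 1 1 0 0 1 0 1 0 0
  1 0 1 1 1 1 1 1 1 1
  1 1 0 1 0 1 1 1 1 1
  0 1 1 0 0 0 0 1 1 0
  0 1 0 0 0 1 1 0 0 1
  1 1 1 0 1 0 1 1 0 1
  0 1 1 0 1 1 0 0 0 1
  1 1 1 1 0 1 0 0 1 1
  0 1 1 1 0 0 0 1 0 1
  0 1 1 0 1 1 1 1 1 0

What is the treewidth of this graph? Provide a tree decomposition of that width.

Every bag has size at most 5, so the width is 5 − 1 = 4 and tw(G) ≤ 4. For the lower bound, the 5 vertices {1, 2, 5, 6, 9} are pairwise adjacent, and any tree decomposition puts a clique entirely inside one bag — forcing width ≥ 4. Combining the bounds, tw(G) = 4.

Treewidth 4.
One optimal decomposition is:
Bags: B1 = {0, 1, 2, 5, 7}  B2 = {1, 2, 5, 7, 9}  B3 = {1, 2, 7, 8, 9}  B4 = {1, 2, 5, 6, 9}  B5 = {1, 2, 3, 7, 8}  B6 = {1, 4, 5, 6, 9}
Tree: B1–B2, B2–B3, B2–B4, B3–B5, B4–B6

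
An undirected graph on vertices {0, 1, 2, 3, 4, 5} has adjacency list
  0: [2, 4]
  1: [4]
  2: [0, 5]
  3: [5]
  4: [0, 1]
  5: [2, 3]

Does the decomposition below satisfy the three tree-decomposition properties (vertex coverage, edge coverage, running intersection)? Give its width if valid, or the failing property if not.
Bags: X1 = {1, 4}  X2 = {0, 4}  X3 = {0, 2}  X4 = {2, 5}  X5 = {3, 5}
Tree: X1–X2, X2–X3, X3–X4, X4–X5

Vertex coverage: the bags together contain {0, 1, 2, 3, 4, 5}, the full vertex set. Edge coverage: each edge of G has both endpoints in at least one bag. Running intersection: for every vertex, the bags containing it form a connected subtree. All three properties hold, so this is a valid tree decomposition of width max|bag| − 1 = 1, and hence tw(G) ≤ 1.

Yes; width 1.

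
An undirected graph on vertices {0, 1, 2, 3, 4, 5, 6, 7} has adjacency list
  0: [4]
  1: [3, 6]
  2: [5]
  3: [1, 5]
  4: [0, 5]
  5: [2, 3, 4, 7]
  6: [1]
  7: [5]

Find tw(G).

1

A width-1 tree decomposition is:
Bags: B1 = {1, 3}  B2 = {3, 5}  B3 = {5, 7}  B4 = {1, 6}  B5 = {4, 5}  B6 = {0, 4}  B7 = {2, 5}
Tree: B1–B2, B2–B3, B1–B4, B3–B5, B5–B6, B5–B7
Each bag holds 2 vertices, so the decomposition has width 1, which upper-bounds the treewidth. G has an edge, so its treewidth is at least 1. Combining the bounds, tw(G) = 1.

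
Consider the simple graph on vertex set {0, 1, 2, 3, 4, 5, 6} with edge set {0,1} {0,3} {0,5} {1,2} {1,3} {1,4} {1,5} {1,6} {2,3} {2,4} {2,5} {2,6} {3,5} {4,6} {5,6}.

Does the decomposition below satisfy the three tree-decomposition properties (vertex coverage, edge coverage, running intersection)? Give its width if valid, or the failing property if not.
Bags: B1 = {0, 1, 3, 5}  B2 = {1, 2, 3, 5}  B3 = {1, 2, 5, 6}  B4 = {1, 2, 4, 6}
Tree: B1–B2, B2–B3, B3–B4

Every vertex of G appears in some bag (union = {0, 1, 2, 3, 4, 5, 6}); every edge is covered by a bag; and for each vertex v the set of bags containing v is connected in the bag tree. The decomposition is therefore valid. The largest bag has 4 vertices, so the width is 3.

Yes; width 3.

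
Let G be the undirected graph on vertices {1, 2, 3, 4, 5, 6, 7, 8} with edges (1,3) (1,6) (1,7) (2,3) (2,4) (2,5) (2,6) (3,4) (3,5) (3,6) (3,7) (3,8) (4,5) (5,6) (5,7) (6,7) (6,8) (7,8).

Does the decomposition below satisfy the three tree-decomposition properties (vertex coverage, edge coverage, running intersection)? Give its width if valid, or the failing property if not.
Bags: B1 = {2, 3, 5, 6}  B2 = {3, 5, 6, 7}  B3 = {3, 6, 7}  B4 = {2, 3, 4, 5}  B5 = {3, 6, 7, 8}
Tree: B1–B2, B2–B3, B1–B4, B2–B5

No — vertex 1 appears in no bag.

A tree decomposition must satisfy three properties: every vertex lies in some bag; for every edge, both endpoints lie together in some bag; and for every vertex, the bags containing it form a connected subtree. Here vertex 1 appears in no bag, so the decomposition is invalid.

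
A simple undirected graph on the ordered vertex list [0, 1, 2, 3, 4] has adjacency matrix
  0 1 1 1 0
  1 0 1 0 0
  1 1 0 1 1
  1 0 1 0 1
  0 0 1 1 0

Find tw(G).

2

A width-2 tree decomposition is:
Bags: B1 = {2, 3, 4}  B2 = {0, 2, 3}  B3 = {0, 1, 2}
Tree: B1–B2, B2–B3
Every bag has size at most 3, so the width is 3 − 1 = 2 and tw(G) ≤ 2. Conversely, {0, 1, 2} is a clique of size 3, and the vertices of any clique must share a bag in every tree decomposition; so some bag has ≥ 3 vertices and tw(G) ≥ 2. Combining the bounds, tw(G) = 2.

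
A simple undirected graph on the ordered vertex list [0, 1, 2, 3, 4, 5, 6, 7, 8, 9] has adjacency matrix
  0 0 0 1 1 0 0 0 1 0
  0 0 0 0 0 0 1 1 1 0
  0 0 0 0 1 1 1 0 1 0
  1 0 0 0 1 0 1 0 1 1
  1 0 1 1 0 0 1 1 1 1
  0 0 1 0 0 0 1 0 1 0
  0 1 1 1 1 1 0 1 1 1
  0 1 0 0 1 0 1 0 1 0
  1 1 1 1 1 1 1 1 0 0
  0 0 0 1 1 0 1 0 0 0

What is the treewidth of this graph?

A width-3 tree decomposition is:
Bags: B1 = {3, 4, 6, 8}  B2 = {0, 3, 4, 8}  B3 = {4, 6, 7, 8}  B4 = {3, 4, 6, 9}  B5 = {2, 4, 6, 8}  B6 = {1, 6, 7, 8}  B7 = {2, 5, 6, 8}
Tree: B1–B2, B1–B3, B1–B4, B1–B5, B3–B6, B5–B7
Each bag holds 4 vertices, so the decomposition has width 3, which upper-bounds the treewidth. On the other hand G contains the 4-clique {0, 3, 4, 8}. A clique must lie in a single bag of any decomposition, so no decomposition can have width below 3. Therefore the treewidth is 3.

3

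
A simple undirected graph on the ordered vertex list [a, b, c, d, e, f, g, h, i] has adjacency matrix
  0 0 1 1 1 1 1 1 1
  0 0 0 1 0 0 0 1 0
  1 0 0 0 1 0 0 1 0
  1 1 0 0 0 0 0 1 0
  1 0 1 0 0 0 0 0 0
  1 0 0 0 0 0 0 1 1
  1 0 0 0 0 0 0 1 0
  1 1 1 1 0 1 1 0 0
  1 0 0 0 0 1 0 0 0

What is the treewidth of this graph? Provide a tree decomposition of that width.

Treewidth 2.
One such decomposition:
Bags: B1 = {a, f, h}  B2 = {a, d, h}  B3 = {a, c, h}  B4 = {a, c, e}  B5 = {b, d, h}  B6 = {a, g, h}  B7 = {a, f, i}
Tree: B1–B2, B1–B3, B3–B4, B2–B5, B3–B6, B1–B7

Each bag holds 3 vertices, so the decomposition has width 2, which upper-bounds the treewidth. For the lower bound, the 3 vertices {a, c, e} are pairwise adjacent, and any tree decomposition puts a clique entirely inside one bag — forcing width ≥ 2. The upper and lower bounds meet at 2, so that is the treewidth.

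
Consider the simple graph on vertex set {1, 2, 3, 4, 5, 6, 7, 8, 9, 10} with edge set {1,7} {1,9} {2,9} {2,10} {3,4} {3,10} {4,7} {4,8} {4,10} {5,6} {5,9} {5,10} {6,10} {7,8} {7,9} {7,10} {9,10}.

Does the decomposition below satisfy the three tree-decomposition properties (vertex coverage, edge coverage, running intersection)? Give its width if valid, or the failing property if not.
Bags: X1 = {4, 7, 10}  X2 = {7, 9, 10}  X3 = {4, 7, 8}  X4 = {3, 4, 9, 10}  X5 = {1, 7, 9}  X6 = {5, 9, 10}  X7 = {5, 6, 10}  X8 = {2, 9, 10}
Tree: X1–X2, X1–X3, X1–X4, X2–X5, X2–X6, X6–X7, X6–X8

A tree decomposition must satisfy three properties: every vertex lies in some bag; for every edge, both endpoints lie together in some bag; and for every vertex, the bags containing it form a connected subtree. Here bags containing vertex 9 are not connected in the tree, so the decomposition is invalid.

No — bags containing vertex 9 are not connected in the tree.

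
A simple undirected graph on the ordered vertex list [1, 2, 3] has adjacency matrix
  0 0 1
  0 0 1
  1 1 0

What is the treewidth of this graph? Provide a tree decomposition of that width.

Treewidth 1.
One optimal decomposition is:
Bags: B1 = {1, 3}  B2 = {2, 3}
Tree: B1–B2

Each bag holds 2 vertices, so the decomposition has width 1, which upper-bounds the treewidth. Any graph with an edge has treewidth ≥ 1, and G has the edge 1–3. Therefore the treewidth is 1.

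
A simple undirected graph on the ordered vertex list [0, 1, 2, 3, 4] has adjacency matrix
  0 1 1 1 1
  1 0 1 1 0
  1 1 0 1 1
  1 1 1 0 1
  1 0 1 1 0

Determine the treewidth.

3

A width-3 tree decomposition is:
Bags: B1 = {0, 1, 2, 3}  B2 = {0, 2, 3, 4}
Tree: B1–B2
Each bag holds 4 vertices, so the decomposition has width 3, which upper-bounds the treewidth. On the other hand G contains the 4-clique {0, 1, 2, 3}. A clique must lie in a single bag of any decomposition, so no decomposition can have width below 3. Hence tw(G) = 3 exactly.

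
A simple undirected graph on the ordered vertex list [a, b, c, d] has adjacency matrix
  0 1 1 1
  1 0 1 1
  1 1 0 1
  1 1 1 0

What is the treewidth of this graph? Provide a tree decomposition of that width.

With just one bag of size 4, the width is 4 − 1 = 3, so tw(G) ≤ 3. Conversely, {a, b, c, d} is a clique of size 4, and the vertices of any clique must share a bag in every tree decomposition; so some bag has ≥ 4 vertices and tw(G) ≥ 3. The upper and lower bounds meet at 3, so that is the treewidth.

Treewidth 3.
One such decomposition:
Bags: B1 = {a, b, c, d}
Tree: (single bag)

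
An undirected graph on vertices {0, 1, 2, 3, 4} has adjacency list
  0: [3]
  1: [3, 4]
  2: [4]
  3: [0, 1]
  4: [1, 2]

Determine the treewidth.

A width-1 tree decomposition is:
Bags: B1 = {2, 4}  B2 = {1, 4}  B3 = {1, 3}  B4 = {0, 3}
Tree: B1–B2, B2–B3, B3–B4
Every bag has size at most 2, so the width is 2 − 1 = 1 and tw(G) ≤ 1. G has an edge, so its treewidth is at least 1. Therefore the treewidth is 1.

1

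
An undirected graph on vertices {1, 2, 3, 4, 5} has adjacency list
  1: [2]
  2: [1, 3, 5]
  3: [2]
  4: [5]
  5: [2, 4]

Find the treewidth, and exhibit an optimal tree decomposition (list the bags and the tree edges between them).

The largest bag has 2 vertices, giving width 1; this decomposition certifies tw(G) ≤ 1. Any graph with an edge has treewidth ≥ 1, and G has the edge 3–2. The upper and lower bounds meet at 1, so that is the treewidth.

Treewidth 1.
One such decomposition:
Bags: B1 = {2, 3}  B2 = {2, 5}  B3 = {1, 2}  B4 = {4, 5}
Tree: B1–B2, B2–B3, B2–B4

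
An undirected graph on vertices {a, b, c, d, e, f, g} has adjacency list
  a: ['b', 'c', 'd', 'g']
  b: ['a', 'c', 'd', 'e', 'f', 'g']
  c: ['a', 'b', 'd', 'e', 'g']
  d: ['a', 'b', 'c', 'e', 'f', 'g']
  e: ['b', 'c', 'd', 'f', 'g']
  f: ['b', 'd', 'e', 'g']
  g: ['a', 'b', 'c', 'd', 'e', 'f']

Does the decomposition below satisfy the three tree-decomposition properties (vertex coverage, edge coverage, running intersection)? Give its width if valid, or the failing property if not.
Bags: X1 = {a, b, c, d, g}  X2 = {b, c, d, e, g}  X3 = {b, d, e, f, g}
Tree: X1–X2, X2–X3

Yes; width 4.

Vertex coverage: the bags together contain {a, b, c, d, e, f, g}, the full vertex set. Edge coverage: each edge of G has both endpoints in at least one bag. Running intersection: for every vertex, the bags containing it form a connected subtree. All three properties hold, so this is a valid tree decomposition of width max|bag| − 1 = 4, and hence tw(G) ≤ 4.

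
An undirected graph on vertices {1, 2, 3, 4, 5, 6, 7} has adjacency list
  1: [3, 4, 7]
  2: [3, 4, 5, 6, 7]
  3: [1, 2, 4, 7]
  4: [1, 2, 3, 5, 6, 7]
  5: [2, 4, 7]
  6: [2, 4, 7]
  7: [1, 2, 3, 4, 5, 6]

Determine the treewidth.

3

A width-3 tree decomposition is:
Bags: B1 = {2, 4, 5, 7}  B2 = {2, 3, 4, 7}  B3 = {2, 4, 6, 7}  B4 = {1, 3, 4, 7}
Tree: B1–B2, B2–B3, B2–B4
The largest bag has 4 vertices, giving width 3; this decomposition certifies tw(G) ≤ 3. For the lower bound, the 4 vertices {1, 3, 4, 7} are pairwise adjacent, and any tree decomposition puts a clique entirely inside one bag — forcing width ≥ 3. The upper and lower bounds meet at 3, so that is the treewidth.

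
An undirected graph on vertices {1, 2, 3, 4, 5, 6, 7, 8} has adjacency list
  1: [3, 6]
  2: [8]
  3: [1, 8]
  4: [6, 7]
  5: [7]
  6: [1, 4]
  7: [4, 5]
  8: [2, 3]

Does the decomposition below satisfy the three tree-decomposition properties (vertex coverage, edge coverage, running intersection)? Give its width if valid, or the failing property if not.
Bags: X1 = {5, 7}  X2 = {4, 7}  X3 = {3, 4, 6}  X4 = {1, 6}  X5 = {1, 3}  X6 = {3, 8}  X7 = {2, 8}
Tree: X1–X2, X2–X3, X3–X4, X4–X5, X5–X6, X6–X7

A tree decomposition must satisfy three properties: every vertex lies in some bag; for every edge, both endpoints lie together in some bag; and for every vertex, the bags containing it form a connected subtree. Here bags containing vertex 3 are not connected in the tree, so the decomposition is invalid.

No — bags containing vertex 3 are not connected in the tree.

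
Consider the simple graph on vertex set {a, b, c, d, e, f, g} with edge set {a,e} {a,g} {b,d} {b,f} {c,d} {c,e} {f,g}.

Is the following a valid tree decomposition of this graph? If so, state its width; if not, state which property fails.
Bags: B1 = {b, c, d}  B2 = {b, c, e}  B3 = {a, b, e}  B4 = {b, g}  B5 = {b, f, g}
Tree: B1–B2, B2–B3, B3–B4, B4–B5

No — edge (a,g) lies in no bag.

A tree decomposition must satisfy three properties: every vertex lies in some bag; for every edge, both endpoints lie together in some bag; and for every vertex, the bags containing it form a connected subtree. Here edge (a,g) lies in no bag, so the decomposition is invalid.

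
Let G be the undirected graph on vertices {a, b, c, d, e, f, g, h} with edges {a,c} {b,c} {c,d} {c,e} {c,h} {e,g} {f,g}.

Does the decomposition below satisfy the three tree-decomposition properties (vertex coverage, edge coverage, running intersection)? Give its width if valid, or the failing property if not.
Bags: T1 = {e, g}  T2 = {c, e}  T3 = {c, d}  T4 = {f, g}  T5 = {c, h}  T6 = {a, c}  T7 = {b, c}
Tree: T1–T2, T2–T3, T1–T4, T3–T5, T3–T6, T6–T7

Yes; width 1.

Checking the three conditions: (i) the bags cover all of {a, b, c, d, e, f, g, h}; (ii) for each edge, some bag contains both endpoints; (iii) the bags containing any fixed vertex form a subtree. All hold, so the decomposition is valid with width 2 − 1 = 1.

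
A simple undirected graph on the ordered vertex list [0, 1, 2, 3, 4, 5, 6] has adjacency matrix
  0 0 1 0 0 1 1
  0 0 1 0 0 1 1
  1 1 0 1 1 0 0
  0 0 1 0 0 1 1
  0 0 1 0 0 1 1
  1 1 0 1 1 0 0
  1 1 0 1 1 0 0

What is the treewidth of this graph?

3

A width-3 tree decomposition is:
Bags: B1 = {2, 3, 5, 6}  B2 = {2, 4, 5, 6}  B3 = {0, 2, 5, 6}  B4 = {1, 2, 5, 6}
Tree: B1–B2, B2–B3, B3–B4
Every bag has size at most 4, so the width is 4 − 1 = 3 and tw(G) ≤ 3. For the lower bound: the 4 vertex sets {2,3}, {4,6}, {5}, {0} are disjoint, each induces a connected subgraph, and every pair is joined by at least one edge of G. Contracting each set to a single vertex therefore yields K_{4} as a minor, and since treewidth is minor-monotone, tw(G) ≥ tw(K_{4}) = 3. Combining the bounds, tw(G) = 3.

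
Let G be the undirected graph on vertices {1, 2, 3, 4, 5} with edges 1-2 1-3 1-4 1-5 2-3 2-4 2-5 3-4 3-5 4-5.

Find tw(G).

A width-4 tree decomposition is:
Bags: B1 = {1, 2, 3, 4, 5}
Tree: (single bag)
A single bag containing all 5 vertices is trivially a valid decomposition of width 4. On the other hand G contains the 5-clique {1, 2, 3, 4, 5}. A clique must lie in a single bag of any decomposition, so no decomposition can have width below 4. The upper and lower bounds meet at 4, so that is the treewidth.

4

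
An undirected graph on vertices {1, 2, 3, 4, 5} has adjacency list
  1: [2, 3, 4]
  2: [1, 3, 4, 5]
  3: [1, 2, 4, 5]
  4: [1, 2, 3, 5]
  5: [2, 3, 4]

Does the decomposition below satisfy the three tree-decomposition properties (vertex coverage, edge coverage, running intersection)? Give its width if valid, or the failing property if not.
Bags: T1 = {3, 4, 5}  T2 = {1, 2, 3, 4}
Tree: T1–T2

No — edge (2,5) lies in no bag.

A tree decomposition must satisfy three properties: every vertex lies in some bag; for every edge, both endpoints lie together in some bag; and for every vertex, the bags containing it form a connected subtree. Here edge (2,5) lies in no bag, so the decomposition is invalid.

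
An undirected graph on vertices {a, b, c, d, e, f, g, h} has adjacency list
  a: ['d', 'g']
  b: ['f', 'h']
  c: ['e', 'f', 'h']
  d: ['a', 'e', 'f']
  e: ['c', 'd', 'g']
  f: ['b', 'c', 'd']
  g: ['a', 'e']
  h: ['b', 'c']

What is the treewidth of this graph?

2

A width-2 tree decomposition is:
Bags: B1 = {a, d, g}  B2 = {d, e, g}  B3 = {d, e, f}  B4 = {c, e, f}  B5 = {b, c, f}  B6 = {b, c, h}
Tree: B1–B2, B2–B3, B3–B4, B4–B5, B5–B6
The largest bag has 3 vertices, giving width 2; this decomposition certifies tw(G) ≤ 2. The edges a–g–e–d–a form a cycle, so G is not a tree and its treewidth is at least 2. Combining the bounds, tw(G) = 2.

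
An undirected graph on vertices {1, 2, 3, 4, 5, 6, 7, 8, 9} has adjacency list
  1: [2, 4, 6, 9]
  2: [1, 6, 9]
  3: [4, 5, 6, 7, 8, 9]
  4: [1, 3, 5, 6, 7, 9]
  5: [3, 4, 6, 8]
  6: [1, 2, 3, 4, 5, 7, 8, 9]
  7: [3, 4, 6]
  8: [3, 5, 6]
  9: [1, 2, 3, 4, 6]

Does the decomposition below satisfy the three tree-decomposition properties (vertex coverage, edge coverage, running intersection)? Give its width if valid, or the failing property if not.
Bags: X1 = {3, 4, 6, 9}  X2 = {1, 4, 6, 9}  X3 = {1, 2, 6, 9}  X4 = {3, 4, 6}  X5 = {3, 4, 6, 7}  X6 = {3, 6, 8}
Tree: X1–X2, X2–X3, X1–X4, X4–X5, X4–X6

No — vertex 5 appears in no bag.

A tree decomposition must satisfy three properties: every vertex lies in some bag; for every edge, both endpoints lie together in some bag; and for every vertex, the bags containing it form a connected subtree. Here vertex 5 appears in no bag, so the decomposition is invalid.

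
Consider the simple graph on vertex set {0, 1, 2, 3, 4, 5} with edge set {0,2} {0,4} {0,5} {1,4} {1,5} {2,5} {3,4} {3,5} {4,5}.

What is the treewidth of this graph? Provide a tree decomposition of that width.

Treewidth 2.
One such decomposition:
Bags: B1 = {1, 4, 5}  B2 = {0, 4, 5}  B3 = {0, 2, 5}  B4 = {3, 4, 5}
Tree: B1–B2, B2–B3, B2–B4

The largest bag has 3 vertices, giving width 2; this decomposition certifies tw(G) ≤ 2. On the other hand G contains the 3-clique {0, 2, 5}. A clique must lie in a single bag of any decomposition, so no decomposition can have width below 2. The upper and lower bounds meet at 2, so that is the treewidth.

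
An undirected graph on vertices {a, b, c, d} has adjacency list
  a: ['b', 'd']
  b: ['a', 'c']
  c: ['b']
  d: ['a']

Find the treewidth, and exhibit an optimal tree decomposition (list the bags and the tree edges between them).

Treewidth 1.
One such decomposition:
Bags: B1 = {a, d}  B2 = {a, b}  B3 = {b, c}
Tree: B1–B2, B2–B3

Each bag holds 2 vertices, so the decomposition has width 1, which upper-bounds the treewidth. G has an edge, so its treewidth is at least 1. Hence tw(G) = 1 exactly.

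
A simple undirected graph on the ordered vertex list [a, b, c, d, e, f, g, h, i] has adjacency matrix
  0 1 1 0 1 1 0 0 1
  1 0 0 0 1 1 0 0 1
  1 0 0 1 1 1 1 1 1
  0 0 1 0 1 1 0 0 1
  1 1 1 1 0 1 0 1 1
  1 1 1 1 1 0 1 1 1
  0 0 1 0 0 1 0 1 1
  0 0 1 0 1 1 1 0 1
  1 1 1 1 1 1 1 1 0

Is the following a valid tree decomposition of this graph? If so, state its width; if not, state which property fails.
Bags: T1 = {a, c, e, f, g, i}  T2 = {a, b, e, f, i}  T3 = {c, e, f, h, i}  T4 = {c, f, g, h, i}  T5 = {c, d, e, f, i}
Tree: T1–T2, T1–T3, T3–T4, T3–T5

No — bags containing vertex g are not connected in the tree.

A tree decomposition must satisfy three properties: every vertex lies in some bag; for every edge, both endpoints lie together in some bag; and for every vertex, the bags containing it form a connected subtree. Here bags containing vertex g are not connected in the tree, so the decomposition is invalid.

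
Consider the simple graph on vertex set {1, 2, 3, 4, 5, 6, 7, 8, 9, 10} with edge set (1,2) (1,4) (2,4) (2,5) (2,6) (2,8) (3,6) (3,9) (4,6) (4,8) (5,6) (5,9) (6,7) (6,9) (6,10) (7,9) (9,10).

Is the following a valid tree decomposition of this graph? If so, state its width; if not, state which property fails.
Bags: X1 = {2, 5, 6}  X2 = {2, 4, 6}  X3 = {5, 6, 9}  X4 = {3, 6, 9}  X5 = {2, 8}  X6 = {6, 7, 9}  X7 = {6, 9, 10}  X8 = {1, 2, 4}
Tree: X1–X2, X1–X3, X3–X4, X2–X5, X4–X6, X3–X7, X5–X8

A tree decomposition must satisfy three properties: every vertex lies in some bag; for every edge, both endpoints lie together in some bag; and for every vertex, the bags containing it form a connected subtree. Here edge (4,8) lies in no bag, so the decomposition is invalid.

No — edge (4,8) lies in no bag.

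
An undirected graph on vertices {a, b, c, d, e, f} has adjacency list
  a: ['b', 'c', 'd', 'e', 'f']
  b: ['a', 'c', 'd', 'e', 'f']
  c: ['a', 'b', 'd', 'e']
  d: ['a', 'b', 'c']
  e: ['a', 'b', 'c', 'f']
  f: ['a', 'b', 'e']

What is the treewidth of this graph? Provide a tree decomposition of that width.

Treewidth 3.
One optimal decomposition is:
Bags: B1 = {a, b, c, e}  B2 = {a, b, e, f}  B3 = {a, b, c, d}
Tree: B1–B2, B1–B3

Each bag holds 4 vertices, so the decomposition has width 3, which upper-bounds the treewidth. On the other hand G contains the 4-clique {a, b, c, d}. A clique must lie in a single bag of any decomposition, so no decomposition can have width below 3. Combining the bounds, tw(G) = 3.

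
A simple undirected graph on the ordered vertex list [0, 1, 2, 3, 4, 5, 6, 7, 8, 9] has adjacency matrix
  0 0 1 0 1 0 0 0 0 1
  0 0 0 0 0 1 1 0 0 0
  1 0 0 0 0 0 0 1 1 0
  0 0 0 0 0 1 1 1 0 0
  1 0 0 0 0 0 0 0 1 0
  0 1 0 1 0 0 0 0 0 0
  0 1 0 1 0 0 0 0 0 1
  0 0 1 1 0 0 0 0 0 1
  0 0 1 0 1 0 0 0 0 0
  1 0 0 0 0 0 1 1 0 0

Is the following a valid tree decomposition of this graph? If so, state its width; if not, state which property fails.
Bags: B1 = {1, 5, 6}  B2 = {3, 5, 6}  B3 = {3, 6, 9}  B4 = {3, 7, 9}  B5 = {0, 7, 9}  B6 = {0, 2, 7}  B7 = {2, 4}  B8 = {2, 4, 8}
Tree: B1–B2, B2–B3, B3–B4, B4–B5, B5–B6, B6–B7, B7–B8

No — edge (0,4) lies in no bag.

A tree decomposition must satisfy three properties: every vertex lies in some bag; for every edge, both endpoints lie together in some bag; and for every vertex, the bags containing it form a connected subtree. Here edge (0,4) lies in no bag, so the decomposition is invalid.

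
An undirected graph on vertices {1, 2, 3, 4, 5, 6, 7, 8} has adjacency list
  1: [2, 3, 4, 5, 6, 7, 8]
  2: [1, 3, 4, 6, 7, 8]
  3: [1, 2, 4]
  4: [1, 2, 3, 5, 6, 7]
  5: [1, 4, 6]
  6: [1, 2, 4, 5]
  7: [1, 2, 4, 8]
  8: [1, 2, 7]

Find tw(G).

3

A width-3 tree decomposition is:
Bags: B1 = {1, 2, 3, 4}  B2 = {1, 2, 4, 6}  B3 = {1, 2, 4, 7}  B4 = {1, 4, 5, 6}  B5 = {1, 2, 7, 8}
Tree: B1–B2, B1–B3, B2–B4, B3–B5
Each bag holds 4 vertices, so the decomposition has width 3, which upper-bounds the treewidth. Conversely, {1, 2, 7, 8} is a clique of size 4, and the vertices of any clique must share a bag in every tree decomposition; so some bag has ≥ 4 vertices and tw(G) ≥ 3. Hence tw(G) = 3 exactly.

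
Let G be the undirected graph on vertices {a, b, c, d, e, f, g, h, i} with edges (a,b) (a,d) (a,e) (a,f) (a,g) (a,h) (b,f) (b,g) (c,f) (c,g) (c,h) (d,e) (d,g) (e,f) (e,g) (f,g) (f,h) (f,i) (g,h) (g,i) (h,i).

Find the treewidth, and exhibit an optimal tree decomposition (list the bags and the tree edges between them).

Each bag holds 4 vertices, so the decomposition has width 3, which upper-bounds the treewidth. Conversely, {a, d, e, g} is a clique of size 4, and the vertices of any clique must share a bag in every tree decomposition; so some bag has ≥ 4 vertices and tw(G) ≥ 3. Therefore the treewidth is 3.

Treewidth 3.
One such decomposition:
Bags: B1 = {a, d, e, g}  B2 = {a, e, f, g}  B3 = {a, b, f, g}  B4 = {a, f, g, h}  B5 = {c, f, g, h}  B6 = {f, g, h, i}
Tree: B1–B2, B2–B3, B2–B4, B4–B5, B5–B6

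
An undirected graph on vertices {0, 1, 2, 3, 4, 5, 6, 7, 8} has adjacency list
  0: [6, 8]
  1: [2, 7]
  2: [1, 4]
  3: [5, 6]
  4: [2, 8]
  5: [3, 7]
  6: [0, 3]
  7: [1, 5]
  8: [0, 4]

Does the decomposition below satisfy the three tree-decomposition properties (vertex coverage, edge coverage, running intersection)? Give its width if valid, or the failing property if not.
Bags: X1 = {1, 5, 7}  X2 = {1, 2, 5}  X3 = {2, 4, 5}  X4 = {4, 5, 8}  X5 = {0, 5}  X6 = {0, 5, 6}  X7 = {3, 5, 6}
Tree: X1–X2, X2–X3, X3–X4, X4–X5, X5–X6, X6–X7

No — edge (8,0) lies in no bag.

A tree decomposition must satisfy three properties: every vertex lies in some bag; for every edge, both endpoints lie together in some bag; and for every vertex, the bags containing it form a connected subtree. Here edge (8,0) lies in no bag, so the decomposition is invalid.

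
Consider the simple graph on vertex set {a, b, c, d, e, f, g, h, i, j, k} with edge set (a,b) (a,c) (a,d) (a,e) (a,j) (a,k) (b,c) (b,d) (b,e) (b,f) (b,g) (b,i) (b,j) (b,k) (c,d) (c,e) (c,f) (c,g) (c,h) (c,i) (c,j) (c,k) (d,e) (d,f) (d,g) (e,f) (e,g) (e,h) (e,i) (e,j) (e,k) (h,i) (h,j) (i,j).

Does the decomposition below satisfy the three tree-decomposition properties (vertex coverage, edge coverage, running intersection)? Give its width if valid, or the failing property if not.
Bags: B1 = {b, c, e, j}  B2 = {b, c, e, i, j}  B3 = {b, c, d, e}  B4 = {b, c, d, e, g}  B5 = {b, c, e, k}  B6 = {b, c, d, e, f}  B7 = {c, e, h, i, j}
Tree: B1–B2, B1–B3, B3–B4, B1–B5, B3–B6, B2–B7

A tree decomposition must satisfy three properties: every vertex lies in some bag; for every edge, both endpoints lie together in some bag; and for every vertex, the bags containing it form a connected subtree. Here vertex a appears in no bag, so the decomposition is invalid.

No — vertex a appears in no bag.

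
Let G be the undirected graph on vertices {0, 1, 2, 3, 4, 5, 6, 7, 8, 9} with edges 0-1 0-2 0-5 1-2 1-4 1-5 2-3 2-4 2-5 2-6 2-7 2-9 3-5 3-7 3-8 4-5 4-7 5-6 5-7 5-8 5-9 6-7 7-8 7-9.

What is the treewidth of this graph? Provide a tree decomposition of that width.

The largest bag has 4 vertices, giving width 3; this decomposition certifies tw(G) ≤ 3. Conversely, {3, 5, 7, 8} is a clique of size 4, and the vertices of any clique must share a bag in every tree decomposition; so some bag has ≥ 4 vertices and tw(G) ≥ 3. Therefore the treewidth is 3.

Treewidth 3.
One such decomposition:
Bags: B1 = {2, 4, 5, 7}  B2 = {1, 2, 4, 5}  B3 = {2, 3, 5, 7}  B4 = {2, 5, 7, 9}  B5 = {2, 5, 6, 7}  B6 = {0, 1, 2, 5}  B7 = {3, 5, 7, 8}
Tree: B1–B2, B1–B3, B3–B4, B1–B5, B2–B6, B3–B7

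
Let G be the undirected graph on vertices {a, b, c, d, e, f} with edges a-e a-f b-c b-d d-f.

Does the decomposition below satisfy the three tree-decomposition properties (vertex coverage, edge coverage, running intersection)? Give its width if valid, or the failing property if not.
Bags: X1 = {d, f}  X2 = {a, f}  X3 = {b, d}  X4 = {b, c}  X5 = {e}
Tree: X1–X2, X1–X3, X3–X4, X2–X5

A tree decomposition must satisfy three properties: every vertex lies in some bag; for every edge, both endpoints lie together in some bag; and for every vertex, the bags containing it form a connected subtree. Here edge (a,e) lies in no bag, so the decomposition is invalid.

No — edge (a,e) lies in no bag.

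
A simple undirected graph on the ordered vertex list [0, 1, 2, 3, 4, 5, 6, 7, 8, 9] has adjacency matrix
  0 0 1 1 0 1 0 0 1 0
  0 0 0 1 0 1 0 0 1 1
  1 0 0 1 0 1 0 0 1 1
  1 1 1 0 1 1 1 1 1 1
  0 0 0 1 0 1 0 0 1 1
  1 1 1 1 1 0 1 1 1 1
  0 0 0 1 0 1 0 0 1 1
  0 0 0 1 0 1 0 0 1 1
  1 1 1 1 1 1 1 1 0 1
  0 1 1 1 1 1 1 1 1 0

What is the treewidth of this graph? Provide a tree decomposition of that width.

Treewidth 4.
One such decomposition:
Bags: B1 = {3, 5, 6, 8, 9}  B2 = {3, 5, 7, 8, 9}  B3 = {3, 4, 5, 8, 9}  B4 = {1, 3, 5, 8, 9}  B5 = {2, 3, 5, 8, 9}  B6 = {0, 2, 3, 5, 8}
Tree: B1–B2, B1–B3, B2–B4, B3–B5, B5–B6

The largest bag has 5 vertices, giving width 4; this decomposition certifies tw(G) ≤ 4. On the other hand G contains the 5-clique {0, 2, 3, 5, 8}. A clique must lie in a single bag of any decomposition, so no decomposition can have width below 4. The upper and lower bounds meet at 4, so that is the treewidth.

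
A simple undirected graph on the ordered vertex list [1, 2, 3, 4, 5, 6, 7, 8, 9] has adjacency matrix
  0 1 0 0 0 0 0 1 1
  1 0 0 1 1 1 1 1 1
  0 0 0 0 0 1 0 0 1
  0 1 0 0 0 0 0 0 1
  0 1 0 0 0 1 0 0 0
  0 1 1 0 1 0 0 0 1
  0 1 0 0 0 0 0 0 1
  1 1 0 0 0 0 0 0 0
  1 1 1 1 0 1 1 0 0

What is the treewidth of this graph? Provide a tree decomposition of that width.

Treewidth 2.
Bags: B1 = {1, 2, 9}  B2 = {2, 4, 9}  B3 = {2, 6, 9}  B4 = {1, 2, 8}  B5 = {3, 6, 9}  B6 = {2, 5, 6}  B7 = {2, 7, 9}
Tree: B1–B2, B1–B3, B1–B4, B3–B5, B3–B6, B2–B7

Each bag holds 3 vertices, so the decomposition has width 2, which upper-bounds the treewidth. For the lower bound, the 3 vertices {1, 2, 8} are pairwise adjacent, and any tree decomposition puts a clique entirely inside one bag — forcing width ≥ 2. Hence tw(G) = 2 exactly.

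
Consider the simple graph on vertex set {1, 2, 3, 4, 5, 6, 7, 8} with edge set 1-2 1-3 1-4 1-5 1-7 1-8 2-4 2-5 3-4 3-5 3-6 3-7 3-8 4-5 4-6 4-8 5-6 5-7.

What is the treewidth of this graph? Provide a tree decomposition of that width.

The largest bag has 4 vertices, giving width 3; this decomposition certifies tw(G) ≤ 3. Conversely, {1, 2, 4, 5} is a clique of size 4, and the vertices of any clique must share a bag in every tree decomposition; so some bag has ≥ 4 vertices and tw(G) ≥ 3. Hence tw(G) = 3 exactly.

Treewidth 3.
One optimal decomposition is:
Bags: B1 = {3, 4, 5, 6}  B2 = {1, 3, 4, 5}  B3 = {1, 2, 4, 5}  B4 = {1, 3, 5, 7}  B5 = {1, 3, 4, 8}
Tree: B1–B2, B2–B3, B2–B4, B2–B5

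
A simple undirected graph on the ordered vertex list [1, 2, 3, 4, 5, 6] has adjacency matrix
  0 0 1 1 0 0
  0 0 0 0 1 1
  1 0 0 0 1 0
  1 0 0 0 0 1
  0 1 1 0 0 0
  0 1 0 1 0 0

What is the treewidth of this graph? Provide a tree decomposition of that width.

The largest bag has 3 vertices, giving width 2; this decomposition certifies tw(G) ≤ 2. For the lower bound, G contains the cycle 1–3–5–2–6–4–1, so G is not a forest; only forests have treewidth ≤ 1, hence tw(G) ≥ 2. Therefore the treewidth is 2.

Treewidth 2.
One such decomposition:
Bags: B1 = {1, 3, 5}  B2 = {1, 2, 5}  B3 = {1, 2, 6}  B4 = {1, 4, 6}
Tree: B1–B2, B2–B3, B3–B4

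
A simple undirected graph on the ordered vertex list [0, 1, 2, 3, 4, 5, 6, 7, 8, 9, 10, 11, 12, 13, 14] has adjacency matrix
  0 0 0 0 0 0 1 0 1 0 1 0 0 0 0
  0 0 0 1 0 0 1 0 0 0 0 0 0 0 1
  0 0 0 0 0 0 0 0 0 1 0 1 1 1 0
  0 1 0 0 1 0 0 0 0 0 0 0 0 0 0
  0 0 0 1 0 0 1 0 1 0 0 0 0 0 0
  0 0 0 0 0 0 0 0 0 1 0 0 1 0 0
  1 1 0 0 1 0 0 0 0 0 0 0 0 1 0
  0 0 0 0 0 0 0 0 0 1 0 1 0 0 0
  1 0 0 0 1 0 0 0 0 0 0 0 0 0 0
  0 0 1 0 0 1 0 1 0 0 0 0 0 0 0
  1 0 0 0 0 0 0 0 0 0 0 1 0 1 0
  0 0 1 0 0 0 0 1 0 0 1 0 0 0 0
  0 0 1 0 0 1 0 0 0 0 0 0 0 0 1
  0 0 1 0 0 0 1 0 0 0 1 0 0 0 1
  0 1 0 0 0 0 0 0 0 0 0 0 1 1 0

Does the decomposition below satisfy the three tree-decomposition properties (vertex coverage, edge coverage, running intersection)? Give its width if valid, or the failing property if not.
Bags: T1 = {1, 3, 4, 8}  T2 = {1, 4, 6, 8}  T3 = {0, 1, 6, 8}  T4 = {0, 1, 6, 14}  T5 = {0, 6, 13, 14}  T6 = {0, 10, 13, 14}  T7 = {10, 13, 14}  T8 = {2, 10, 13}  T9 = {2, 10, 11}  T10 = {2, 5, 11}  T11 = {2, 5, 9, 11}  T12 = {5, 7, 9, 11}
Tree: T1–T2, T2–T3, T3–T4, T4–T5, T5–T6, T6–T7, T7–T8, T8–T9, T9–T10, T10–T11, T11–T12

No — vertex 12 appears in no bag.

A tree decomposition must satisfy three properties: every vertex lies in some bag; for every edge, both endpoints lie together in some bag; and for every vertex, the bags containing it form a connected subtree. Here vertex 12 appears in no bag, so the decomposition is invalid.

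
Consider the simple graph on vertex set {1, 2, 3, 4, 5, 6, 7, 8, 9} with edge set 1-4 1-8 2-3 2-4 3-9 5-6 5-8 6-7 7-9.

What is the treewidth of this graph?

A width-2 tree decomposition is:
Bags: B1 = {1, 2, 4}  B2 = {1, 2, 3}  B3 = {1, 3, 9}  B4 = {1, 7, 9}  B5 = {1, 6, 7}  B6 = {1, 5, 6}  B7 = {1, 5, 8}
Tree: B1–B2, B2–B3, B3–B4, B4–B5, B5–B6, B6–B7
Each bag holds 3 vertices, so the decomposition has width 2, which upper-bounds the treewidth. For the lower bound, G contains the cycle 1–4–2–3–9–7–6–5–8–1, so G is not a forest; only forests have treewidth ≤ 1, hence tw(G) ≥ 2. Combining the bounds, tw(G) = 2.

2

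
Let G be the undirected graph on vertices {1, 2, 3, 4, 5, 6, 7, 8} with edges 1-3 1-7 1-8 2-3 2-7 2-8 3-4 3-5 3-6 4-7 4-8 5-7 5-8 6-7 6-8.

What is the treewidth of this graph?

3

A width-3 tree decomposition is:
Bags: B1 = {3, 4, 7, 8}  B2 = {3, 5, 7, 8}  B3 = {1, 3, 7, 8}  B4 = {3, 6, 7, 8}  B5 = {2, 3, 7, 8}
Tree: B1–B2, B2–B3, B3–B4, B4–B5
Every bag has size at most 4, so the width is 4 − 1 = 3 and tw(G) ≤ 3. For the lower bound: the 4 vertex sets {3,4}, {5,7}, {8}, {1} are disjoint, each induces a connected subgraph, and every pair is joined by at least one edge of G. Contracting each set to a single vertex therefore yields K_{4} as a minor, and since treewidth is minor-monotone, tw(G) ≥ tw(K_{4}) = 3. Hence tw(G) = 3 exactly.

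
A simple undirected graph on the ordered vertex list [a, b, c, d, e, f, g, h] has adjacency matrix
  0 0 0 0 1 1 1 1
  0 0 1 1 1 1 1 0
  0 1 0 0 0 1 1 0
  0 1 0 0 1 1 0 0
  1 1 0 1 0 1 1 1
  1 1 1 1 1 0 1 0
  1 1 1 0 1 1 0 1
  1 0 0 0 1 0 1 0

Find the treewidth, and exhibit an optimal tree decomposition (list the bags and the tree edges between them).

Treewidth 3.
One optimal decomposition is:
Bags: B1 = {b, c, f, g}  B2 = {b, e, f, g}  B3 = {a, e, f, g}  B4 = {a, e, g, h}  B5 = {b, d, e, f}
Tree: B1–B2, B2–B3, B3–B4, B2–B5

Each bag holds 4 vertices, so the decomposition has width 3, which upper-bounds the treewidth. For the lower bound, the 4 vertices {a, e, g, h} are pairwise adjacent, and any tree decomposition puts a clique entirely inside one bag — forcing width ≥ 3. The upper and lower bounds meet at 3, so that is the treewidth.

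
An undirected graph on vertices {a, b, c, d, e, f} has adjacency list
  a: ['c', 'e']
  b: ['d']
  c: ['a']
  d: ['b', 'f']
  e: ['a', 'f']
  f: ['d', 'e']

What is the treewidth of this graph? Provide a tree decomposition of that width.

Each bag holds 2 vertices, so the decomposition has width 1, which upper-bounds the treewidth. G has an edge, so its treewidth is at least 1. Combining the bounds, tw(G) = 1.

Treewidth 1.
One such decomposition:
Bags: B1 = {b, d}  B2 = {d, f}  B3 = {e, f}  B4 = {a, e}  B5 = {a, c}
Tree: B1–B2, B2–B3, B3–B4, B4–B5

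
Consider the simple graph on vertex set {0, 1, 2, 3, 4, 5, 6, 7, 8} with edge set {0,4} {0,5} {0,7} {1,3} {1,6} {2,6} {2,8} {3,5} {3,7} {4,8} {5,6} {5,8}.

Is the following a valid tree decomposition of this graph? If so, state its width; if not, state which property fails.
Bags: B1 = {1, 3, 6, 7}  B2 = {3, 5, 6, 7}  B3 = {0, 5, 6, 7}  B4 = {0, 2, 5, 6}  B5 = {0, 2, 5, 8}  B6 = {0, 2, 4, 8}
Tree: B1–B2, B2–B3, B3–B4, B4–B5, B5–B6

Yes; width 3.

Every vertex of G appears in some bag (union = {0, 1, 2, 3, 4, 5, 6, 7, 8}); every edge is covered by a bag; and for each vertex v the set of bags containing v is connected in the bag tree. The decomposition is therefore valid. The largest bag has 4 vertices, so the width is 3.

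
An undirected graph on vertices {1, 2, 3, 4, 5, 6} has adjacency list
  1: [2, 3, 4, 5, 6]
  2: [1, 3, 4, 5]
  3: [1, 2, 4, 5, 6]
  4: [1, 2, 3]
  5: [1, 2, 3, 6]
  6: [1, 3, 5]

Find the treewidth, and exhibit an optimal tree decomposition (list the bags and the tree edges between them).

Treewidth 3.
One such decomposition:
Bags: B1 = {1, 2, 3, 5}  B2 = {1, 3, 5, 6}  B3 = {1, 2, 3, 4}
Tree: B1–B2, B1–B3

Every bag has size at most 4, so the width is 4 − 1 = 3 and tw(G) ≤ 3. On the other hand G contains the 4-clique {1, 2, 3, 4}. A clique must lie in a single bag of any decomposition, so no decomposition can have width below 3. The upper and lower bounds meet at 3, so that is the treewidth.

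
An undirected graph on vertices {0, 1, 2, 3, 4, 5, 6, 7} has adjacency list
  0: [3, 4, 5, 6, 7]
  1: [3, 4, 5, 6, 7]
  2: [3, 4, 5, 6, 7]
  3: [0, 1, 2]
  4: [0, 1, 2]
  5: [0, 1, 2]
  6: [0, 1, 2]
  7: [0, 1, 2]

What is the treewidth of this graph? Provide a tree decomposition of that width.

Treewidth 3.
One such decomposition:
Bags: B1 = {0, 1, 2, 4}  B2 = {0, 1, 2, 3}  B3 = {0, 1, 2, 7}  B4 = {0, 1, 2, 5}  B5 = {0, 1, 2, 6}
Tree: B1–B2, B2–B3, B3–B4, B4–B5

Every bag has size at most 4, so the width is 4 − 1 = 3 and tw(G) ≤ 3. For the lower bound: the 4 vertex sets {1,4}, {2,3}, {0}, {7} are disjoint, each induces a connected subgraph, and every pair is joined by at least one edge of G. Contracting each set to a single vertex therefore yields K_{4} as a minor, and since treewidth is minor-monotone, tw(G) ≥ tw(K_{4}) = 3. The upper and lower bounds meet at 3, so that is the treewidth.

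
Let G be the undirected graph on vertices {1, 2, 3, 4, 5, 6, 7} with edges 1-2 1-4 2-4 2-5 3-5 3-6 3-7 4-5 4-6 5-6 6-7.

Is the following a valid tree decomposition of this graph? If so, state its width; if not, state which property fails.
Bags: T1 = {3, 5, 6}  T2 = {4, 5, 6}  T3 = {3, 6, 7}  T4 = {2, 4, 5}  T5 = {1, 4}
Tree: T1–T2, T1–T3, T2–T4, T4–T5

A tree decomposition must satisfy three properties: every vertex lies in some bag; for every edge, both endpoints lie together in some bag; and for every vertex, the bags containing it form a connected subtree. Here edge (2,1) lies in no bag, so the decomposition is invalid.

No — edge (2,1) lies in no bag.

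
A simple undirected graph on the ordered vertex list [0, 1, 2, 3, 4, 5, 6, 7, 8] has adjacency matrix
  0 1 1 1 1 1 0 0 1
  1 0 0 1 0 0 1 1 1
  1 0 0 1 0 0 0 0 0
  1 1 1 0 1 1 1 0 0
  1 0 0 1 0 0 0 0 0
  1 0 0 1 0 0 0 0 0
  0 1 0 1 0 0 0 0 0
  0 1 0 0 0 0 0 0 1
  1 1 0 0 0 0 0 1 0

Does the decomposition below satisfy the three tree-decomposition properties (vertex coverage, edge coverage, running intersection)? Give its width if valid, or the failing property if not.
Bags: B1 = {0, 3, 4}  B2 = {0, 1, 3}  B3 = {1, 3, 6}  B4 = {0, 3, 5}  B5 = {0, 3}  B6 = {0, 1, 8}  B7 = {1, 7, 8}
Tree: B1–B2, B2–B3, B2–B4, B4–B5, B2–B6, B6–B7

No — vertex 2 appears in no bag.

A tree decomposition must satisfy three properties: every vertex lies in some bag; for every edge, both endpoints lie together in some bag; and for every vertex, the bags containing it form a connected subtree. Here vertex 2 appears in no bag, so the decomposition is invalid.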